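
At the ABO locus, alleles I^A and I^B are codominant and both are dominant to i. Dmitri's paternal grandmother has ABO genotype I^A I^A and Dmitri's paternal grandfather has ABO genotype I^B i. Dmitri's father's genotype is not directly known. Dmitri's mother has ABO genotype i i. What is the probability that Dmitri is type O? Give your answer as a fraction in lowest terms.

1/4

Dmitri's father's ABO genotype from I^A I^A × I^B i: 1/2 I^A I^B, 1/2 I^A i.
Crossing each possibility with the mother i i and summing P(type O): 1/2·0 + 1/2·1/2 = 1/4.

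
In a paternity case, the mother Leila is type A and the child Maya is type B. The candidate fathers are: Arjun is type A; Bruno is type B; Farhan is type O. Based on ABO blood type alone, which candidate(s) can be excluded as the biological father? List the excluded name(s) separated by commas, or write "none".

Arjun, Farhan

A candidate is excluded only if no genotype consistent with his phenotype could produce a type B child with a type A mother.
Arjun (type A): no genotype consistent with that phenotype can produce a type-B child with a type-A mother.
Farhan (type O): no genotype consistent with that phenotype can produce a type-B child with a type-A mother.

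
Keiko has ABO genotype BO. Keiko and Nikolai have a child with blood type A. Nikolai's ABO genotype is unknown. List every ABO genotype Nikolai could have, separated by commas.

For each candidate genotype of Nikolai, check whether crossing it with BO can produce every observed child phenotype.
  AA → possible child types {A, AB} ✓
  AB → possible child types {A, B, AB} ✓
  AO → possible child types {O, A, B, AB} ✓
  BB → possible child types {B} ✗
  BO → possible child types {O, B} ✗
  OO → possible child types {O, B} ✗

AA, AB, AO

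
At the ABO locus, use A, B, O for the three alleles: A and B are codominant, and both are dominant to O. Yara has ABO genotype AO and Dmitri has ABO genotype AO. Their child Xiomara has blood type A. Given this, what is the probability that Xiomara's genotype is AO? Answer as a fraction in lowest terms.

2/3

Cross AO × AO → 1/4 AA, 1/2 AO, 1/4 OO.
Type-A genotypes among offspring: AA (1/4), AO (1/2); total 3/4.
P(AO | type A) = (1/2) / (3/4) = 2/3.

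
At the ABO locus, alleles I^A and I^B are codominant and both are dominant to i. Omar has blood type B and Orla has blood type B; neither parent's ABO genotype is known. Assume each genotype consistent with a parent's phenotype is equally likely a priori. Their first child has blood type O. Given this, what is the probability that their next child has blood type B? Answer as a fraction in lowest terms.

3/4

Possible genotypes: Omar ∈ {I^B I^B, I^B i}; Orla ∈ {I^B I^B, I^B i}.
Weight each parental genotype pair by prior × P(type-O child):
  I^B i × I^B i: posterior weight 1; P(next child type B) = 3/4.
Weighted sum = 3/4.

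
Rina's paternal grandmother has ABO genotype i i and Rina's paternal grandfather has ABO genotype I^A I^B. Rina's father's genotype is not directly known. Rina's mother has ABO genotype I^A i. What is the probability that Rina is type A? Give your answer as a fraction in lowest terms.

Rina's father's ABO genotype from i i × I^A I^B: 1/2 I^A i, 1/2 I^B i.
Crossing each possibility with the mother I^A i and summing P(type A): 1/2·3/4 + 1/2·1/4 = 1/2.

1/2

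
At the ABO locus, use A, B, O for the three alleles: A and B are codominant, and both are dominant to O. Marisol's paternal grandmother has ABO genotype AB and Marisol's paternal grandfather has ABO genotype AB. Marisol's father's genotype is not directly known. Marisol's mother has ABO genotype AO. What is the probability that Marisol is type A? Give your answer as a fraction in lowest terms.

1/2

Marisol's father's ABO genotype from AB × AB: 1/4 AA, 1/2 AB, 1/4 BB.
Crossing each possibility with the mother AO and summing P(type A): 1/4·1 + 1/2·1/2 + 1/4·0 = 1/2.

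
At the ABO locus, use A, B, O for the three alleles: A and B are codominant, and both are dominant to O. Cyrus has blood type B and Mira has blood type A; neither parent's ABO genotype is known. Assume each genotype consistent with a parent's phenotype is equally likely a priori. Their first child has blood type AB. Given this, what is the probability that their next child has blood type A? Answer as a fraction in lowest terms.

Possible genotypes: Cyrus ∈ {BB, BO}; Mira ∈ {AA, AO}.
Weight each parental genotype pair by prior × P(type-AB child):
  BB × AA: posterior weight 4/9; P(next child type A) = 0.
  BB × AO: posterior weight 2/9; P(next child type A) = 0.
  BO × AA: posterior weight 2/9; P(next child type A) = 1/2.
  BO × AO: posterior weight 1/9; P(next child type A) = 1/4.
Weighted sum = 5/36.

5/36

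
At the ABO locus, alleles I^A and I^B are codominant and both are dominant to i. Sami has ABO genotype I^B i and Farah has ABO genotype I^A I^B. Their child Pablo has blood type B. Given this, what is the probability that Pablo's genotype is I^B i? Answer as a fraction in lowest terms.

Cross I^B i × I^A I^B → 1/4 I^A I^B, 1/4 I^A i, 1/4 I^B I^B, 1/4 I^B i.
Type-B genotypes among offspring: I^B I^B (1/4), I^B i (1/4); total 1/2.
P(I^B i | type B) = (1/4) / (1/2) = 1/2.

1/2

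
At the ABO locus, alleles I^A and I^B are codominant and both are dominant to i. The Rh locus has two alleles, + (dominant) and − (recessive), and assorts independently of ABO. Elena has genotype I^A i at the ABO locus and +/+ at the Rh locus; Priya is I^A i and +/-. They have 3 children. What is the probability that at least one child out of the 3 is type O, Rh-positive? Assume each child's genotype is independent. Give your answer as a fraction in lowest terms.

ABO cross I^A i × I^A i → 1/4 O, 3/4 A.
Rh cross +/+ × +/- → 1 Rh+; so P(type O, Rh-positive) = 1/4 × 1 = 1/4 per child.
P(none) = (3/4)^3 = 27/64; P(at least one) = 1 − 27/64 = 37/64.

37/64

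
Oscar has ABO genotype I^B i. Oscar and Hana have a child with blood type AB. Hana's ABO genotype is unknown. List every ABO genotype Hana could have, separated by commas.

I^A I^A, I^A I^B, I^A i

For each candidate genotype of Hana, check whether crossing it with I^B i can produce every observed child phenotype.
  I^A I^A → possible child types {A, AB} ✓
  I^A I^B → possible child types {A, B, AB} ✓
  I^A i → possible child types {O, A, B, AB} ✓
  I^B I^B → possible child types {B} ✗
  I^B i → possible child types {O, B} ✗
  i i → possible child types {O, B} ✗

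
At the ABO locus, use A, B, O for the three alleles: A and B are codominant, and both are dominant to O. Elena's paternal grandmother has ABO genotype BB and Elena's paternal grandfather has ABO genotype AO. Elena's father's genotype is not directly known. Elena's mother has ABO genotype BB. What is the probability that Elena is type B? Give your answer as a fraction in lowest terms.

Elena's father's ABO genotype from BB × AO: 1/2 AB, 1/2 BO.
Crossing each possibility with the mother BB and summing P(type B): 1/2·1/2 + 1/2·1 = 3/4.

3/4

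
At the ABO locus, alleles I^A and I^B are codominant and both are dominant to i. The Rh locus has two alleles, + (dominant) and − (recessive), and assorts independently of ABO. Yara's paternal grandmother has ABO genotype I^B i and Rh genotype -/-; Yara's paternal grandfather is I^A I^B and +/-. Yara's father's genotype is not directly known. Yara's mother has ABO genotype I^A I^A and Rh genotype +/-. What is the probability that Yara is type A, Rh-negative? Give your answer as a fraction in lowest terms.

Yara's father's ABO genotype from I^B i × I^A I^B: 1/4 I^A I^B, 1/4 I^A i, 1/4 I^B I^B, 1/4 I^B i.
Crossing each possibility with the mother I^A I^A and summing P(type A): 1/4·1/2 + 1/4·1 + 1/4·0 + 1/4·1/2 = 1/2.
Similarly for Rh via the father's Rh distribution: P(Rh-) = 3/8.
Independent loci: 1/2 × 3/8 = 3/16.

3/16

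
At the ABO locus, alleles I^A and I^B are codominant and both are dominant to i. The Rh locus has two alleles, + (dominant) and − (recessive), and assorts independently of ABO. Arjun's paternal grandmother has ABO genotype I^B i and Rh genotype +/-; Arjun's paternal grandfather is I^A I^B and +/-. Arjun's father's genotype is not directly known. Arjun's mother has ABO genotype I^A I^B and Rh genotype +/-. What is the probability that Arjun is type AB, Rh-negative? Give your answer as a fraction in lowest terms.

3/32

Arjun's father's ABO genotype from I^B i × I^A I^B: 1/4 I^A I^B, 1/4 I^A i, 1/4 I^B I^B, 1/4 I^B i.
Crossing each possibility with the mother I^A I^B and summing P(type AB): 1/4·1/2 + 1/4·1/4 + 1/4·1/2 + 1/4·1/4 = 3/8.
Similarly for Rh via the father's Rh distribution: P(Rh-) = 1/4.
Independent loci: 3/8 × 1/4 = 3/32.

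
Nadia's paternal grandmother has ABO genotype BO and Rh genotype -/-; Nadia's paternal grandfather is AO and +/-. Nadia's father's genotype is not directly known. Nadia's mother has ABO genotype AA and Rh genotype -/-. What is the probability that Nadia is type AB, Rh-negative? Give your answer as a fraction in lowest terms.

3/16

Nadia's father's ABO genotype from BO × AO: 1/4 AB, 1/4 AO, 1/4 BO, 1/4 OO.
Crossing each possibility with the mother AA and summing P(type AB): 1/4·1/2 + 1/4·0 + 1/4·1/2 + 1/4·0 = 1/4.
Similarly for Rh via the father's Rh distribution: P(Rh-) = 3/4.
Independent loci: 1/4 × 3/4 = 3/16.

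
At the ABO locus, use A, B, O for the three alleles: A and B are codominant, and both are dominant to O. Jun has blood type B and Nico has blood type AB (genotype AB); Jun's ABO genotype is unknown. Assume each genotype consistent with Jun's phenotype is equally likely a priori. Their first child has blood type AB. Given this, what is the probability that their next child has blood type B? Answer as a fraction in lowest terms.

1/2

Possible genotypes: Jun ∈ {BB, BO}; Nico ∈ {AB}.
Weight each parental genotype pair by prior × P(type-AB child):
  BB × AB: posterior weight 2/3; P(next child type B) = 1/2.
  BO × AB: posterior weight 1/3; P(next child type B) = 1/2.
Weighted sum = 1/2.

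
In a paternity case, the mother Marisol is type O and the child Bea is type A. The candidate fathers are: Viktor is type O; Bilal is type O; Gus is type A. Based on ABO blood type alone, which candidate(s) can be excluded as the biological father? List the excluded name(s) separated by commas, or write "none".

Viktor, Bilal

A candidate is excluded only if no genotype consistent with his phenotype could produce a type A child with a type O mother.
Viktor (type O): no genotype consistent with that phenotype can produce a type-A child with a type-O mother.
Bilal (type O): no genotype consistent with that phenotype can produce a type-A child with a type-O mother.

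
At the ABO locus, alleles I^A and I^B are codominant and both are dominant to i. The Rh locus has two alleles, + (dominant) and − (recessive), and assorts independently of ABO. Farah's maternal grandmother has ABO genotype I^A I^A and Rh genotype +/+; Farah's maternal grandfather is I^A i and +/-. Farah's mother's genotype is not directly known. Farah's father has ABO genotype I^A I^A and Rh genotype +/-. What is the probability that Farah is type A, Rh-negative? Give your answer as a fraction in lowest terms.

1/8

Farah's mother's ABO genotype from I^A I^A × I^A i: 1/2 I^A I^A, 1/2 I^A i.
Crossing each possibility with the father I^A I^A and summing P(type A): 1/2·1 + 1/2·1 = 1.
Similarly for Rh via the mother's Rh distribution: P(Rh-) = 1/8.
Independent loci: 1 × 1/8 = 1/8.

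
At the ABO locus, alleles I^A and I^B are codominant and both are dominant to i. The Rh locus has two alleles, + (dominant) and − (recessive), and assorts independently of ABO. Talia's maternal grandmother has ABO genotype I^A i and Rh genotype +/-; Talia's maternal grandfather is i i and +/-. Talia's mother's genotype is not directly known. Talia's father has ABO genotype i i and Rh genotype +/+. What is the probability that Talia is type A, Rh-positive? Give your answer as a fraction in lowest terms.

1/4

Talia's mother's ABO genotype from I^A i × i i: 1/2 I^A i, 1/2 i i.
Crossing each possibility with the father i i and summing P(type A): 1/2·1/2 + 1/2·0 = 1/4.
Similarly for Rh via the mother's Rh distribution: P(Rh+) = 1.
Independent loci: 1/4 × 1 = 1/4.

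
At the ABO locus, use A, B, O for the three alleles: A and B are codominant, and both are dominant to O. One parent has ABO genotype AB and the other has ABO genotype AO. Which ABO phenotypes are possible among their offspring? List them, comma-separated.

Gametes from AB × AO give offspring ABO genotypes AA, AB, AO, BO, i.e. phenotypes A, B, AB.

A, B, AB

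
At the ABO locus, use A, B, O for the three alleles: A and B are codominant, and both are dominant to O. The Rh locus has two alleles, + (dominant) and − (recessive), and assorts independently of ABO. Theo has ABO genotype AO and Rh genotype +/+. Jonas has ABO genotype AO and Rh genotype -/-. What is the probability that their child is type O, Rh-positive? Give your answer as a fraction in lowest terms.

ABO cross AO × AO → offspring phenotypes: 1/4 O, 3/4 A.
Rh cross +/+ × -/- → 1 Rh+.
Independent loci: P(type O, Rh-positive) = 1/4 × 1 = 1/4.

1/4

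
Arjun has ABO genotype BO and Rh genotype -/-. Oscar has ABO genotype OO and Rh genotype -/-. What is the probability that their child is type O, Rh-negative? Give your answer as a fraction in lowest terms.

1/2

ABO cross BO × OO → offspring phenotypes: 1/2 O, 1/2 B.
Rh cross -/- × -/- → 1 Rh-.
Independent loci: P(type O, Rh-negative) = 1/2 × 1 = 1/2.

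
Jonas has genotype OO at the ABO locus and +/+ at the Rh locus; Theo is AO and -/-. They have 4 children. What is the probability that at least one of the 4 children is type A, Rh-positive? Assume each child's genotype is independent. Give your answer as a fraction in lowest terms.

ABO cross OO × AO → 1/2 O, 1/2 A.
Rh cross +/+ × -/- → 1 Rh+; so P(type A, Rh-positive) = 1/2 × 1 = 1/2 per child.
P(none) = (1/2)^4 = 1/16; P(at least one) = 1 − 1/16 = 15/16.

15/16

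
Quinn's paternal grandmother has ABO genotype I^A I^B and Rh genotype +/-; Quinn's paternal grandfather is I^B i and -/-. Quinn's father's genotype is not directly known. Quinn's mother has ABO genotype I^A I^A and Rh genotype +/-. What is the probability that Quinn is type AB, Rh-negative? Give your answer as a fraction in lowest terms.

Quinn's father's ABO genotype from I^A I^B × I^B i: 1/4 I^A I^B, 1/4 I^A i, 1/4 I^B I^B, 1/4 I^B i.
Crossing each possibility with the mother I^A I^A and summing P(type AB): 1/4·1/2 + 1/4·0 + 1/4·1 + 1/4·1/2 = 1/2.
Similarly for Rh via the father's Rh distribution: P(Rh-) = 3/8.
Independent loci: 1/2 × 3/8 = 3/16.

3/16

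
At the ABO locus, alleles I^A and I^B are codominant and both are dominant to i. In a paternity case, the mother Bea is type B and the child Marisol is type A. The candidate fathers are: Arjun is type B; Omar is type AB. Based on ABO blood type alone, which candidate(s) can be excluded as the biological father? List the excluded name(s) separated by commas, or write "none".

A candidate is excluded only if no genotype consistent with his phenotype could produce a type A child with a type B mother.
Arjun (type B): no genotype consistent with that phenotype can produce a type-A child with a type-B mother.

Arjun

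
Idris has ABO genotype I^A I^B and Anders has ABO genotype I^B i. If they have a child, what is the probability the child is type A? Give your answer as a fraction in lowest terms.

1/4

ABO cross I^A I^B × I^B i → offspring phenotypes: 1/4 A, 1/2 B, 1/4 AB.
So P(type A) = 1/4.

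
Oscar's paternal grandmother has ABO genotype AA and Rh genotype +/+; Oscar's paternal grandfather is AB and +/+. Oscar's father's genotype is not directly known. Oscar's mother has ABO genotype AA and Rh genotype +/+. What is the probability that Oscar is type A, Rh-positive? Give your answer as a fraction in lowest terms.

3/4

Oscar's father's ABO genotype from AA × AB: 1/2 AA, 1/2 AB.
Crossing each possibility with the mother AA and summing P(type A): 1/2·1 + 1/2·1/2 = 3/4.
Similarly for Rh via the father's Rh distribution: P(Rh+) = 1.
Independent loci: 3/4 × 1 = 3/4.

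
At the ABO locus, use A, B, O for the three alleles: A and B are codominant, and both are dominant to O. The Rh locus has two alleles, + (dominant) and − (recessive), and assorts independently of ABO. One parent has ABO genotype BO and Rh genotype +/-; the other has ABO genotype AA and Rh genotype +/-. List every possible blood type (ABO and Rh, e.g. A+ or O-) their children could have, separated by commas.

Gametes from BO × AA give offspring ABO genotypes AB, AO, i.e. phenotypes A, AB.
Rh cross +/- × +/- → phenotypes Rh+, Rh-.
Combining independently: A+, A-, AB+, AB-.

A+, A-, AB+, AB-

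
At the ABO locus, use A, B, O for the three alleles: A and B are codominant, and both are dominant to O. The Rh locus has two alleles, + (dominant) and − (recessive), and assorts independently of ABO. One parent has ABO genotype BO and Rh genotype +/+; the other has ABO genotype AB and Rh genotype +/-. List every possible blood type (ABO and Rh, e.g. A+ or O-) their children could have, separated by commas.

Gametes from BO × AB give offspring ABO genotypes AB, AO, BB, BO, i.e. phenotypes A, B, AB.
Rh cross +/+ × +/- → phenotypes Rh+.
Combining independently: A+, B+, AB+.

A+, B+, AB+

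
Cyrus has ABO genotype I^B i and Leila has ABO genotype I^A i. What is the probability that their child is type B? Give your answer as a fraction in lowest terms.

1/4

ABO cross I^B i × I^A i → offspring phenotypes: 1/4 O, 1/4 A, 1/4 B, 1/4 AB.
So P(type B) = 1/4.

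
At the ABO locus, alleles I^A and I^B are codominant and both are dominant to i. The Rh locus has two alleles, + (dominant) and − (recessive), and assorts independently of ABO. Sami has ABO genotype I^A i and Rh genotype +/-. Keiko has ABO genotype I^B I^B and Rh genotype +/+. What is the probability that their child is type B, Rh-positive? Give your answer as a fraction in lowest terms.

1/2

ABO cross I^A i × I^B I^B → offspring phenotypes: 1/2 B, 1/2 AB.
Rh cross +/- × +/+ → 1 Rh+.
Independent loci: P(type B, Rh-positive) = 1/2 × 1 = 1/2.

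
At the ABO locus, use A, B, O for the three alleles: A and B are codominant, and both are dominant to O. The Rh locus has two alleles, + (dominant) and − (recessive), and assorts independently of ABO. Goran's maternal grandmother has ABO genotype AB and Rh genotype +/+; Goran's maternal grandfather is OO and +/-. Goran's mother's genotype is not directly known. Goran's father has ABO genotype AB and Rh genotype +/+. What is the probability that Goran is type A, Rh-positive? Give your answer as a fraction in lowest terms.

Goran's mother's ABO genotype from AB × OO: 1/2 AO, 1/2 BO.
Crossing each possibility with the father AB and summing P(type A): 1/2·1/2 + 1/2·1/4 = 3/8.
Similarly for Rh via the mother's Rh distribution: P(Rh+) = 1.
Independent loci: 3/8 × 1 = 3/8.

3/8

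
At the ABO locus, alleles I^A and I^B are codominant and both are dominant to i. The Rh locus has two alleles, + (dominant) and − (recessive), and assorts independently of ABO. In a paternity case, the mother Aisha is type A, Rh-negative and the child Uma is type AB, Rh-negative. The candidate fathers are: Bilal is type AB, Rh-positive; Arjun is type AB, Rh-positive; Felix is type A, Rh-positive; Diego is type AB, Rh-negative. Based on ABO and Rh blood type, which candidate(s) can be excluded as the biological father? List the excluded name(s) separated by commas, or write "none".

Felix

A candidate is excluded only if no genotype consistent with his phenotype could produce a type AB, Rh-negative child with a type A, Rh-negative mother.
Felix (type A, Rh+): no genotype consistent with that phenotype can produce a type-AB Rh- child with a type-A mother.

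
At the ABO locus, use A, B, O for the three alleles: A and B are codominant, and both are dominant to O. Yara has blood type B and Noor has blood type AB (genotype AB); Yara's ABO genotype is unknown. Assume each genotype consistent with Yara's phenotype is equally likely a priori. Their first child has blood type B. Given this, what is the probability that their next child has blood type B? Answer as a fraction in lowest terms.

Possible genotypes: Yara ∈ {BB, BO}; Noor ∈ {AB}.
Weight each parental genotype pair by prior × P(type-B child):
  BB × AB: posterior weight 1/2; P(next child type B) = 1/2.
  BO × AB: posterior weight 1/2; P(next child type B) = 1/2.
Weighted sum = 1/2.

1/2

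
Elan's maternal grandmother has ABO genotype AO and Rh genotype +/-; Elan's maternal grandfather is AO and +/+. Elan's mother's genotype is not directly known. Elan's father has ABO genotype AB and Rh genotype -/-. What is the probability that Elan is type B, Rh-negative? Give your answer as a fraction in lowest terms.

Elan's mother's ABO genotype from AO × AO: 1/4 AA, 1/2 AO, 1/4 OO.
Crossing each possibility with the father AB and summing P(type B): 1/4·0 + 1/2·1/4 + 1/4·1/2 = 1/4.
Similarly for Rh via the mother's Rh distribution: P(Rh-) = 1/4.
Independent loci: 1/4 × 1/4 = 1/16.

1/16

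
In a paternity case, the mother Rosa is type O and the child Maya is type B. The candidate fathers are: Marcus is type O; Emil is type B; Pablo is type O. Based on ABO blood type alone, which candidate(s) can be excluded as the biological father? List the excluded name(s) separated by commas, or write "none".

Marcus, Pablo

A candidate is excluded only if no genotype consistent with his phenotype could produce a type B child with a type O mother.
Marcus (type O): no genotype consistent with that phenotype can produce a type-B child with a type-O mother.
Pablo (type O): no genotype consistent with that phenotype can produce a type-B child with a type-O mother.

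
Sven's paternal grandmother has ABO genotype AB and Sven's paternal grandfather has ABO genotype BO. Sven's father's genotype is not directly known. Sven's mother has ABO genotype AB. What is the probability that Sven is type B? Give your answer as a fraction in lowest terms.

Sven's father's ABO genotype from AB × BO: 1/4 AB, 1/4 AO, 1/4 BB, 1/4 BO.
Crossing each possibility with the mother AB and summing P(type B): 1/4·1/4 + 1/4·1/4 + 1/4·1/2 + 1/4·1/2 = 3/8.

3/8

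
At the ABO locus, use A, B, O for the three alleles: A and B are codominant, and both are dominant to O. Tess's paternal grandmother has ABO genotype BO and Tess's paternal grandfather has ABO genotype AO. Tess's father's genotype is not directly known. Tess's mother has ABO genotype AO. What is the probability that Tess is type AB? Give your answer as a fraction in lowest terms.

1/8

Tess's father's ABO genotype from BO × AO: 1/4 AB, 1/4 AO, 1/4 BO, 1/4 OO.
Crossing each possibility with the mother AO and summing P(type AB): 1/4·1/4 + 1/4·0 + 1/4·1/4 + 1/4·0 = 1/8.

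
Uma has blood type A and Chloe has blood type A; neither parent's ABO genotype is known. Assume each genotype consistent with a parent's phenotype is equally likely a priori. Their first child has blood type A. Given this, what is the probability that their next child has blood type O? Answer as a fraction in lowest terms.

Possible genotypes: Uma ∈ {I^A I^A, I^A i}; Chloe ∈ {I^A I^A, I^A i}.
Weight each parental genotype pair by prior × P(type-A child):
  I^A I^A × I^A I^A: posterior weight 4/15; P(next child type O) = 0.
  I^A I^A × I^A i: posterior weight 4/15; P(next child type O) = 0.
  I^A i × I^A I^A: posterior weight 4/15; P(next child type O) = 0.
  I^A i × I^A i: posterior weight 1/5; P(next child type O) = 1/4.
Weighted sum = 1/20.

1/20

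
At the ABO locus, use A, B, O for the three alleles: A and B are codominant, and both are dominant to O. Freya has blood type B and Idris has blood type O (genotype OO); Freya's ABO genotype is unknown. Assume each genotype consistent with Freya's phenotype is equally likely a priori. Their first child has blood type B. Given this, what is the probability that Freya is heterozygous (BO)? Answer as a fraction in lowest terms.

Possible genotypes: Freya ∈ {BB, BO}; Idris ∈ {OO}.
Weight each parental genotype pair by prior × P(type-B child):
  BB × OO: posterior weight 2/3.
  BO × OO: posterior weight 1/3.
Sum the posterior weight over pairs where Freya is BO: 1/3.

1/3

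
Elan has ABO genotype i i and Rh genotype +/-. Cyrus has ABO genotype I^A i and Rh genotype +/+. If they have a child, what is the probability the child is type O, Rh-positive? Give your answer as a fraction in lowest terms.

1/2

ABO cross i i × I^A i → offspring phenotypes: 1/2 O, 1/2 A.
Rh cross +/- × +/+ → 1 Rh+.
Independent loci: P(type O, Rh-positive) = 1/2 × 1 = 1/2.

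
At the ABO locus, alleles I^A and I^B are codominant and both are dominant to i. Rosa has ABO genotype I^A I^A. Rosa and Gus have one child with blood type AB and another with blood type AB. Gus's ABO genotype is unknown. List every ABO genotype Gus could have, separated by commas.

I^A I^B, I^B I^B, I^B i

For each candidate genotype of Gus, check whether crossing it with I^A I^A can produce every observed child phenotype.
  I^A I^A → possible child types {A} ✗
  I^A I^B → possible child types {A, AB} ✓
  I^A i → possible child types {A} ✗
  I^B I^B → possible child types {AB} ✓
  I^B i → possible child types {A, AB} ✓
  i i → possible child types {A} ✗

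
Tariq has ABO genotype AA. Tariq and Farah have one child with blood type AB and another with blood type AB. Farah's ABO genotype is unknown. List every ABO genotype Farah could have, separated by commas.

For each candidate genotype of Farah, check whether crossing it with AA can produce every observed child phenotype.
  AA → possible child types {A} ✗
  AB → possible child types {A, AB} ✓
  AO → possible child types {A} ✗
  BB → possible child types {AB} ✓
  BO → possible child types {A, AB} ✓
  OO → possible child types {A} ✗

AB, BB, BO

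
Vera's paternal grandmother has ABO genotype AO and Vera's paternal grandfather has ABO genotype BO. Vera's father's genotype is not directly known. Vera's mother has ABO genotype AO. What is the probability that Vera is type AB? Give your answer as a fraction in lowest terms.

1/8

Vera's father's ABO genotype from AO × BO: 1/4 AB, 1/4 AO, 1/4 BO, 1/4 OO.
Crossing each possibility with the mother AO and summing P(type AB): 1/4·1/4 + 1/4·0 + 1/4·1/4 + 1/4·0 = 1/8.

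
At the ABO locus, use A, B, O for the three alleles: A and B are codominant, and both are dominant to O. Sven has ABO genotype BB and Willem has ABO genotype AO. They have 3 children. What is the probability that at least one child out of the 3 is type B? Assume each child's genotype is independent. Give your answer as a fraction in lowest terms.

7/8

ABO cross BB × AO → 1/2 B, 1/2 AB.
So P(type B) = 1/2 per child.
P(none) = (1/2)^3 = 1/8; P(at least one) = 1 − 1/8 = 7/8.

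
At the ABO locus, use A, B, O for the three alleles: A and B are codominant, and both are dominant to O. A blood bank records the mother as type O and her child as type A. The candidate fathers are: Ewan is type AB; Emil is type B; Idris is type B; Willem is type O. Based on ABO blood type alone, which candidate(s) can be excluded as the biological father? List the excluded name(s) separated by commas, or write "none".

A candidate is excluded only if no genotype consistent with his phenotype could produce a type A child with a type O mother.
Emil (type B): no genotype consistent with that phenotype can produce a type-A child with a type-O mother.
Idris (type B): no genotype consistent with that phenotype can produce a type-A child with a type-O mother.
Willem (type O): no genotype consistent with that phenotype can produce a type-A child with a type-O mother.

Emil, Idris, Willem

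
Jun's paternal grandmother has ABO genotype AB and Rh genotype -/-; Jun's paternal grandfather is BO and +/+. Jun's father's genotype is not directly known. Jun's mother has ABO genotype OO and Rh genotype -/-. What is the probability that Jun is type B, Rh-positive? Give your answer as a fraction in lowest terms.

Jun's father's ABO genotype from AB × BO: 1/4 AB, 1/4 AO, 1/4 BB, 1/4 BO.
Crossing each possibility with the mother OO and summing P(type B): 1/4·1/2 + 1/4·0 + 1/4·1 + 1/4·1/2 = 1/2.
Similarly for Rh via the father's Rh distribution: P(Rh+) = 1/2.
Independent loci: 1/2 × 1/2 = 1/4.

1/4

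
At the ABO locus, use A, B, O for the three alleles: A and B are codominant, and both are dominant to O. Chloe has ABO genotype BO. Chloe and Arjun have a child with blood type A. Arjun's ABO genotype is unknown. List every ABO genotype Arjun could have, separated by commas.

For each candidate genotype of Arjun, check whether crossing it with BO can produce every observed child phenotype.
  AA → possible child types {A, AB} ✓
  AB → possible child types {A, B, AB} ✓
  AO → possible child types {O, A, B, AB} ✓
  BB → possible child types {B} ✗
  BO → possible child types {O, B} ✗
  OO → possible child types {O, B} ✗

AA, AB, AO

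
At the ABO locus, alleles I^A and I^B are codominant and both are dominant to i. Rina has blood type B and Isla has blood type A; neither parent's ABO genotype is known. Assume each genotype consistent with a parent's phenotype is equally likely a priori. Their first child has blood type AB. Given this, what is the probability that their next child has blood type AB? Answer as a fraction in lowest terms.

25/36

Possible genotypes: Rina ∈ {I^B I^B, I^B i}; Isla ∈ {I^A I^A, I^A i}.
Weight each parental genotype pair by prior × P(type-AB child):
  I^B I^B × I^A I^A: posterior weight 4/9; P(next child type AB) = 1.
  I^B I^B × I^A i: posterior weight 2/9; P(next child type AB) = 1/2.
  I^B i × I^A I^A: posterior weight 2/9; P(next child type AB) = 1/2.
  I^B i × I^A i: posterior weight 1/9; P(next child type AB) = 1/4.
Weighted sum = 25/36.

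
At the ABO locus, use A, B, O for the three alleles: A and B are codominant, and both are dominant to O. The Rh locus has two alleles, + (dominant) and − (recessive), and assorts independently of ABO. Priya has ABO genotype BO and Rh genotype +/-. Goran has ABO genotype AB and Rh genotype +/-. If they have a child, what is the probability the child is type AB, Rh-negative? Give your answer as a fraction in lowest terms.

1/16

ABO cross BO × AB → offspring phenotypes: 1/4 A, 1/2 B, 1/4 AB.
Rh cross +/- × +/- → 3/4 Rh+, 1/4 Rh-.
Independent loci: P(type AB, Rh-negative) = 1/4 × 1/4 = 1/16.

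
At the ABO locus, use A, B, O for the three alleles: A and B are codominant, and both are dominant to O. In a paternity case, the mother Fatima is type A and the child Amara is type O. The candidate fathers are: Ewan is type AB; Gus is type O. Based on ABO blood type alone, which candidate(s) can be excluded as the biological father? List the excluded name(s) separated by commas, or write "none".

A candidate is excluded only if no genotype consistent with his phenotype could produce a type O child with a type A mother.
Ewan (type AB): no genotype consistent with that phenotype can produce a type-O child with a type-A mother.

Ewan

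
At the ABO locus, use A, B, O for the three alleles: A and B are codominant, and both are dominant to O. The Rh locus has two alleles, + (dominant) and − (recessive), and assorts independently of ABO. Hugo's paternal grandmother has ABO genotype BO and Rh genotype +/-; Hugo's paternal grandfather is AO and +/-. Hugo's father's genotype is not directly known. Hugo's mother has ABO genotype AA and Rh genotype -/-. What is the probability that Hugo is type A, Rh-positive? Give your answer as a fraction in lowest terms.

3/8

Hugo's father's ABO genotype from BO × AO: 1/4 AB, 1/4 AO, 1/4 BO, 1/4 OO.
Crossing each possibility with the mother AA and summing P(type A): 1/4·1/2 + 1/4·1 + 1/4·1/2 + 1/4·1 = 3/4.
Similarly for Rh via the father's Rh distribution: P(Rh+) = 1/2.
Independent loci: 3/4 × 1/2 = 3/8.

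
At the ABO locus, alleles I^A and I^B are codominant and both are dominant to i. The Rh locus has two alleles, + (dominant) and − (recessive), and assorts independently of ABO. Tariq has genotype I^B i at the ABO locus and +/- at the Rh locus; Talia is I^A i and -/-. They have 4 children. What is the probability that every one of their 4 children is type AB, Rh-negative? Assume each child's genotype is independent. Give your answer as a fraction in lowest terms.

ABO cross I^B i × I^A i → 1/4 O, 1/4 A, 1/4 B, 1/4 AB.
Rh cross +/- × -/- → 1/2 Rh+, 1/2 Rh-; so P(type AB, Rh-negative) = 1/4 × 1/2 = 1/8 per child.
All 4 independent: (1/8)^4 = 1/4096.

1/4096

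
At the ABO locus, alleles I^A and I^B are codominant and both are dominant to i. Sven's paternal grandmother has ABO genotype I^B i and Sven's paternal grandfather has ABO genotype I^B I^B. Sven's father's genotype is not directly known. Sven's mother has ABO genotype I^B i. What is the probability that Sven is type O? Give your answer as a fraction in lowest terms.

Sven's father's ABO genotype from I^B i × I^B I^B: 1/2 I^B I^B, 1/2 I^B i.
Crossing each possibility with the mother I^B i and summing P(type O): 1/2·0 + 1/2·1/4 = 1/8.

1/8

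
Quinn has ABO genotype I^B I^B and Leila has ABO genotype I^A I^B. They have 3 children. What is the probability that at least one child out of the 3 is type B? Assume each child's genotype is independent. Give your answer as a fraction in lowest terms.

ABO cross I^B I^B × I^A I^B → 1/2 B, 1/2 AB.
So P(type B) = 1/2 per child.
P(none) = (1/2)^3 = 1/8; P(at least one) = 1 − 1/8 = 7/8.

7/8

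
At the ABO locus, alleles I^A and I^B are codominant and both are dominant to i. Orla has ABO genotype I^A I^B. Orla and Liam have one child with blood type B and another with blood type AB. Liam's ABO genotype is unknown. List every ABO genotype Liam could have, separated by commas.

I^A I^B, I^A i, I^B I^B, I^B i

For each candidate genotype of Liam, check whether crossing it with I^A I^B can produce every observed child phenotype.
  I^A I^A → possible child types {A, AB} ✗
  I^A I^B → possible child types {A, B, AB} ✓
  I^A i → possible child types {A, B, AB} ✓
  I^B I^B → possible child types {B, AB} ✓
  I^B i → possible child types {A, B, AB} ✓
  i i → possible child types {A, B} ✗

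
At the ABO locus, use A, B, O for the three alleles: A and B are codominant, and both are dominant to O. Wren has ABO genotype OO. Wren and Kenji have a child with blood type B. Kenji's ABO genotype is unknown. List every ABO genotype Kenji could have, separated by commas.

AB, BB, BO

For each candidate genotype of Kenji, check whether crossing it with OO can produce every observed child phenotype.
  AA → possible child types {A} ✗
  AB → possible child types {A, B} ✓
  AO → possible child types {O, A} ✗
  BB → possible child types {B} ✓
  BO → possible child types {O, B} ✓
  OO → possible child types {O} ✗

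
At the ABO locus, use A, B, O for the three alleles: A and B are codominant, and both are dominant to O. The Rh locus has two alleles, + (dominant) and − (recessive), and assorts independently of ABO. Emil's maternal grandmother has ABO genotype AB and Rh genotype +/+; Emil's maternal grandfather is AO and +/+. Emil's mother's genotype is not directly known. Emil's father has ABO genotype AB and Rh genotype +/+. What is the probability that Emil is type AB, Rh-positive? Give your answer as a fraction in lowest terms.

Emil's mother's ABO genotype from AB × AO: 1/4 AA, 1/4 AB, 1/4 AO, 1/4 BO.
Crossing each possibility with the father AB and summing P(type AB): 1/4·1/2 + 1/4·1/2 + 1/4·1/4 + 1/4·1/4 = 3/8.
Similarly for Rh via the mother's Rh distribution: P(Rh+) = 1.
Independent loci: 3/8 × 1 = 3/8.

3/8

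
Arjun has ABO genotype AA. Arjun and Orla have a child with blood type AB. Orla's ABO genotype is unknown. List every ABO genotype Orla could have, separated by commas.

For each candidate genotype of Orla, check whether crossing it with AA can produce every observed child phenotype.
  AA → possible child types {A} ✗
  AB → possible child types {A, AB} ✓
  AO → possible child types {A} ✗
  BB → possible child types {AB} ✓
  BO → possible child types {A, AB} ✓
  OO → possible child types {A} ✗

AB, BB, BO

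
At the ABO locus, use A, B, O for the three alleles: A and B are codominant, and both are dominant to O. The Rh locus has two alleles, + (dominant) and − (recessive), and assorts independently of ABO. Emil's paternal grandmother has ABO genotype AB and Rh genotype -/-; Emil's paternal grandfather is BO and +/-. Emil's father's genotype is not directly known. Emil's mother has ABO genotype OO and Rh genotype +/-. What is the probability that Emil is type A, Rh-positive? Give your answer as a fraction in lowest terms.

5/32

Emil's father's ABO genotype from AB × BO: 1/4 AB, 1/4 AO, 1/4 BB, 1/4 BO.
Crossing each possibility with the mother OO and summing P(type A): 1/4·1/2 + 1/4·1/2 + 1/4·0 + 1/4·0 = 1/4.
Similarly for Rh via the father's Rh distribution: P(Rh+) = 5/8.
Independent loci: 1/4 × 5/8 = 5/32.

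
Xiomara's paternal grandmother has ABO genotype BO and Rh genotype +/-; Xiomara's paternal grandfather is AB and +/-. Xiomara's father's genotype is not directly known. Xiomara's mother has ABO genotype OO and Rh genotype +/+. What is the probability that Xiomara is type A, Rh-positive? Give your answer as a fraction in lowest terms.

Xiomara's father's ABO genotype from BO × AB: 1/4 AB, 1/4 AO, 1/4 BB, 1/4 BO.
Crossing each possibility with the mother OO and summing P(type A): 1/4·1/2 + 1/4·1/2 + 1/4·0 + 1/4·0 = 1/4.
Similarly for Rh via the father's Rh distribution: P(Rh+) = 1.
Independent loci: 1/4 × 1 = 1/4.

1/4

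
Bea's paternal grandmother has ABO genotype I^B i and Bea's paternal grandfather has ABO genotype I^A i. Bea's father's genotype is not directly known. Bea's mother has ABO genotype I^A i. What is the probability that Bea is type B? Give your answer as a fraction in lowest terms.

Bea's father's ABO genotype from I^B i × I^A i: 1/4 I^A I^B, 1/4 I^A i, 1/4 I^B i, 1/4 i i.
Crossing each possibility with the mother I^A i and summing P(type B): 1/4·1/4 + 1/4·0 + 1/4·1/4 + 1/4·0 = 1/8.

1/8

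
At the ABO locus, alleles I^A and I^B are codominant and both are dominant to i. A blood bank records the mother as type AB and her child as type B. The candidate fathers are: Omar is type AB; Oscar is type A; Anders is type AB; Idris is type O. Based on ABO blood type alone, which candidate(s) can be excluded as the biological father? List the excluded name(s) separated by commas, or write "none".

none

A candidate is excluded only if no genotype consistent with his phenotype could produce a type B child with a type AB mother.
Every candidate has at least one consistent genotype combination, so none can be excluded.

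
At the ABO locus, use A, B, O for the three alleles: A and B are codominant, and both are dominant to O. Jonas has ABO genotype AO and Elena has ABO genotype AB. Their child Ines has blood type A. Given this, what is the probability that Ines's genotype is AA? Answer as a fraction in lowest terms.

Cross AO × AB → 1/4 AA, 1/4 AB, 1/4 AO, 1/4 BO.
Type-A genotypes among offspring: AA (1/4), AO (1/4); total 1/2.
P(AA | type A) = (1/4) / (1/2) = 1/2.

1/2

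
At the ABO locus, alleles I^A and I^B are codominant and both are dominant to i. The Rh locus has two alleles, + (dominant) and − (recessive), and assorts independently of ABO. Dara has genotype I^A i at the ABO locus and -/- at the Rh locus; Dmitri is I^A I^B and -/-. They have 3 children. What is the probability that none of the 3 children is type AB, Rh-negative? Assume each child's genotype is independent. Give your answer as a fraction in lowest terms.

27/64

ABO cross I^A i × I^A I^B → 1/2 A, 1/4 B, 1/4 AB.
Rh cross -/- × -/- → 1 Rh-; so P(type AB, Rh-negative) = 1/4 × 1 = 1/4 per child.
P(not type AB, Rh-negative) = 3/4 for one child; (3/4)^3 = 27/64.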